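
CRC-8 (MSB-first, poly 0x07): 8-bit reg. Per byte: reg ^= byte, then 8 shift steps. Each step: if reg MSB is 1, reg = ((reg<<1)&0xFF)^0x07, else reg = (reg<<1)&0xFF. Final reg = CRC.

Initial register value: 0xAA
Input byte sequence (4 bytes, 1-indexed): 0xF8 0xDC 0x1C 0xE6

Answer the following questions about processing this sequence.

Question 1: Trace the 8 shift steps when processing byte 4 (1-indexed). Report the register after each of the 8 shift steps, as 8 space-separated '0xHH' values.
After byte 1 (0xF8): reg=0xB9
After byte 2 (0xDC): reg=0x3C
After byte 3 (0x1C): reg=0xE0
Register before byte 4: 0xE0
After XOR with byte 0xE6: 0x06

Answer: 0x0C 0x18 0x30 0x60 0xC0 0x87 0x09 0x12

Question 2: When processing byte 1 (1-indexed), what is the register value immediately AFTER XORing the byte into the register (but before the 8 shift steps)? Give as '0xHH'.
Answer: 0x52

Derivation:
Register before byte 1: 0xAA
Byte 1: 0xF8
0xAA XOR 0xF8 = 0x52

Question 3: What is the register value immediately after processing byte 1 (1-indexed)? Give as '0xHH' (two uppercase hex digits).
Answer: 0xB9

Derivation:
After byte 1 (0xF8): reg=0xB9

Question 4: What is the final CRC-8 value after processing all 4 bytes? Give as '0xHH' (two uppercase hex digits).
After byte 1 (0xF8): reg=0xB9
After byte 2 (0xDC): reg=0x3C
After byte 3 (0x1C): reg=0xE0
After byte 4 (0xE6): reg=0x12

Answer: 0x12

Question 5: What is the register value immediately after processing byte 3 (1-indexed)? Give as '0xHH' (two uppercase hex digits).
Answer: 0xE0

Derivation:
After byte 1 (0xF8): reg=0xB9
After byte 2 (0xDC): reg=0x3C
After byte 3 (0x1C): reg=0xE0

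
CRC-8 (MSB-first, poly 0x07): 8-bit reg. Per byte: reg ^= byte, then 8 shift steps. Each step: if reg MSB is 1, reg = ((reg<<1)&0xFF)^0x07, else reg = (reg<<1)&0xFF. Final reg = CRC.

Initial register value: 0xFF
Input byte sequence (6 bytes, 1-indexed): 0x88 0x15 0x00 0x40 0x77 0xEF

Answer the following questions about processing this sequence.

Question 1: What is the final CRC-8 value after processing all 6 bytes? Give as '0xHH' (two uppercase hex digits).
Answer: 0x1F

Derivation:
After byte 1 (0x88): reg=0x42
After byte 2 (0x15): reg=0xA2
After byte 3 (0x00): reg=0x67
After byte 4 (0x40): reg=0xF5
After byte 5 (0x77): reg=0x87
After byte 6 (0xEF): reg=0x1F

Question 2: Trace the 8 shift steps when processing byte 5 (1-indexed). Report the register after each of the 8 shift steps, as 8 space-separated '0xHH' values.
After byte 1 (0x88): reg=0x42
After byte 2 (0x15): reg=0xA2
After byte 3 (0x00): reg=0x67
After byte 4 (0x40): reg=0xF5
Register before byte 5: 0xF5
After XOR with byte 0x77: 0x82

Answer: 0x03 0x06 0x0C 0x18 0x30 0x60 0xC0 0x87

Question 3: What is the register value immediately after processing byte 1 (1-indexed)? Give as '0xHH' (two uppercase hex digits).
After byte 1 (0x88): reg=0x42

Answer: 0x42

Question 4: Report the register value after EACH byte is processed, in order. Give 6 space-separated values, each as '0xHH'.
0x42 0xA2 0x67 0xF5 0x87 0x1F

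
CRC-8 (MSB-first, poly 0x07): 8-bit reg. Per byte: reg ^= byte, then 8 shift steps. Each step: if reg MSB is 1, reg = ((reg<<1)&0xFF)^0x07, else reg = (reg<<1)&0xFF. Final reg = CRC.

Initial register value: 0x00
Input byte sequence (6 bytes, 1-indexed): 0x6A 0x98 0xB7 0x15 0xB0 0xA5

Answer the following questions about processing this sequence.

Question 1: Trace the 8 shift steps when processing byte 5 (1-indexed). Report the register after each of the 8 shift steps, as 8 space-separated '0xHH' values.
After byte 1 (0x6A): reg=0x11
After byte 2 (0x98): reg=0xB6
After byte 3 (0xB7): reg=0x07
After byte 4 (0x15): reg=0x7E
Register before byte 5: 0x7E
After XOR with byte 0xB0: 0xCE

Answer: 0x9B 0x31 0x62 0xC4 0x8F 0x19 0x32 0x64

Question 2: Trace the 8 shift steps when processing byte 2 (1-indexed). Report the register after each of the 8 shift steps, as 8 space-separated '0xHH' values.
Answer: 0x15 0x2A 0x54 0xA8 0x57 0xAE 0x5B 0xB6

Derivation:
After byte 1 (0x6A): reg=0x11
Register before byte 2: 0x11
After XOR with byte 0x98: 0x89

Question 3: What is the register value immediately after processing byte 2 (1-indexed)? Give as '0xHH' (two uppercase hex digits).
After byte 1 (0x6A): reg=0x11
After byte 2 (0x98): reg=0xB6

Answer: 0xB6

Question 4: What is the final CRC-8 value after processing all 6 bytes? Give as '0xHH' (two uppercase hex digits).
Answer: 0x49

Derivation:
After byte 1 (0x6A): reg=0x11
After byte 2 (0x98): reg=0xB6
After byte 3 (0xB7): reg=0x07
After byte 4 (0x15): reg=0x7E
After byte 5 (0xB0): reg=0x64
After byte 6 (0xA5): reg=0x49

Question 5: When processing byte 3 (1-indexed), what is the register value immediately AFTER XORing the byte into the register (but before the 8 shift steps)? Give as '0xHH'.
Answer: 0x01

Derivation:
Register before byte 3: 0xB6
Byte 3: 0xB7
0xB6 XOR 0xB7 = 0x01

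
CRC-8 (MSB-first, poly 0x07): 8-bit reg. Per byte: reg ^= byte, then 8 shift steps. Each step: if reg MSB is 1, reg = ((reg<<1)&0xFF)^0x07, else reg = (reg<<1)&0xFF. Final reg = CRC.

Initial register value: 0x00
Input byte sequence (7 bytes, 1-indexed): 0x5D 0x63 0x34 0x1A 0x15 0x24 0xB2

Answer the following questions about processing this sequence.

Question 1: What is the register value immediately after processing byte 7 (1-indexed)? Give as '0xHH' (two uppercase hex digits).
After byte 1 (0x5D): reg=0x94
After byte 2 (0x63): reg=0xCB
After byte 3 (0x34): reg=0xF3
After byte 4 (0x1A): reg=0x91
After byte 5 (0x15): reg=0x95
After byte 6 (0x24): reg=0x1E
After byte 7 (0xB2): reg=0x4D

Answer: 0x4D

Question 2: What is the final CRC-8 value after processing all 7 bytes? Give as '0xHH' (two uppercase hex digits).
After byte 1 (0x5D): reg=0x94
After byte 2 (0x63): reg=0xCB
After byte 3 (0x34): reg=0xF3
After byte 4 (0x1A): reg=0x91
After byte 5 (0x15): reg=0x95
After byte 6 (0x24): reg=0x1E
After byte 7 (0xB2): reg=0x4D

Answer: 0x4D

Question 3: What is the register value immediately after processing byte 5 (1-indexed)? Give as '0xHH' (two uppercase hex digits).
Answer: 0x95

Derivation:
After byte 1 (0x5D): reg=0x94
After byte 2 (0x63): reg=0xCB
After byte 3 (0x34): reg=0xF3
After byte 4 (0x1A): reg=0x91
After byte 5 (0x15): reg=0x95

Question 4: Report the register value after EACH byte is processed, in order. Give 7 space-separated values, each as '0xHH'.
0x94 0xCB 0xF3 0x91 0x95 0x1E 0x4D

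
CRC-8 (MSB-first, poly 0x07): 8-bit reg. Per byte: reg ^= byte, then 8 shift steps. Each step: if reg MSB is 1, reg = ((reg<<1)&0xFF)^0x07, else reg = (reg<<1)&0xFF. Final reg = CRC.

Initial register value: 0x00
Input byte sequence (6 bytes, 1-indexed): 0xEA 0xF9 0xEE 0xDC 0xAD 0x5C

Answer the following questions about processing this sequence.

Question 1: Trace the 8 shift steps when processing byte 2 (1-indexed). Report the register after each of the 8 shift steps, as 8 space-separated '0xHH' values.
After byte 1 (0xEA): reg=0x98
Register before byte 2: 0x98
After XOR with byte 0xF9: 0x61

Answer: 0xC2 0x83 0x01 0x02 0x04 0x08 0x10 0x20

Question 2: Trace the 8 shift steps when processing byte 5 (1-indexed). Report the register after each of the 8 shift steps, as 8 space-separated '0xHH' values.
Answer: 0x1F 0x3E 0x7C 0xF8 0xF7 0xE9 0xD5 0xAD

Derivation:
After byte 1 (0xEA): reg=0x98
After byte 2 (0xF9): reg=0x20
After byte 3 (0xEE): reg=0x64
After byte 4 (0xDC): reg=0x21
Register before byte 5: 0x21
After XOR with byte 0xAD: 0x8C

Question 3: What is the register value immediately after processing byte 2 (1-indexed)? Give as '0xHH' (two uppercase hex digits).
Answer: 0x20

Derivation:
After byte 1 (0xEA): reg=0x98
After byte 2 (0xF9): reg=0x20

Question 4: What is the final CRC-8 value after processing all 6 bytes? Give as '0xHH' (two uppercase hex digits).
Answer: 0xD9

Derivation:
After byte 1 (0xEA): reg=0x98
After byte 2 (0xF9): reg=0x20
After byte 3 (0xEE): reg=0x64
After byte 4 (0xDC): reg=0x21
After byte 5 (0xAD): reg=0xAD
After byte 6 (0x5C): reg=0xD9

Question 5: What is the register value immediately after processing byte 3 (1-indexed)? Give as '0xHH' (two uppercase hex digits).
Answer: 0x64

Derivation:
After byte 1 (0xEA): reg=0x98
After byte 2 (0xF9): reg=0x20
After byte 3 (0xEE): reg=0x64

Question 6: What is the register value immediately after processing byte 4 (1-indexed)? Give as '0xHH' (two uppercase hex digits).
After byte 1 (0xEA): reg=0x98
After byte 2 (0xF9): reg=0x20
After byte 3 (0xEE): reg=0x64
After byte 4 (0xDC): reg=0x21

Answer: 0x21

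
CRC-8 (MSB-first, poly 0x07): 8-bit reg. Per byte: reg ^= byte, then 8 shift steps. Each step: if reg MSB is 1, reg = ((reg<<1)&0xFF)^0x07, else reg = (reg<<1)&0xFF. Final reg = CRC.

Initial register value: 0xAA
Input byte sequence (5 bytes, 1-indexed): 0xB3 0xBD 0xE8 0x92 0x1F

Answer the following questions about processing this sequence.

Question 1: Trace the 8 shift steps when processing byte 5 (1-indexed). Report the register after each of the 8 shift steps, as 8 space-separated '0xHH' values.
Answer: 0x75 0xEA 0xD3 0xA1 0x45 0x8A 0x13 0x26

Derivation:
After byte 1 (0xB3): reg=0x4F
After byte 2 (0xBD): reg=0xD0
After byte 3 (0xE8): reg=0xA8
After byte 4 (0x92): reg=0xA6
Register before byte 5: 0xA6
After XOR with byte 0x1F: 0xB9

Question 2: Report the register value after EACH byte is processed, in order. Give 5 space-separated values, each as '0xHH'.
0x4F 0xD0 0xA8 0xA6 0x26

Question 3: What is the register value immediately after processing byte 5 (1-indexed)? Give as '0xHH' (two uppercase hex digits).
Answer: 0x26

Derivation:
After byte 1 (0xB3): reg=0x4F
After byte 2 (0xBD): reg=0xD0
After byte 3 (0xE8): reg=0xA8
After byte 4 (0x92): reg=0xA6
After byte 5 (0x1F): reg=0x26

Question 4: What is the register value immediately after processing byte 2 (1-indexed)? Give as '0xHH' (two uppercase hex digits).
Answer: 0xD0

Derivation:
After byte 1 (0xB3): reg=0x4F
After byte 2 (0xBD): reg=0xD0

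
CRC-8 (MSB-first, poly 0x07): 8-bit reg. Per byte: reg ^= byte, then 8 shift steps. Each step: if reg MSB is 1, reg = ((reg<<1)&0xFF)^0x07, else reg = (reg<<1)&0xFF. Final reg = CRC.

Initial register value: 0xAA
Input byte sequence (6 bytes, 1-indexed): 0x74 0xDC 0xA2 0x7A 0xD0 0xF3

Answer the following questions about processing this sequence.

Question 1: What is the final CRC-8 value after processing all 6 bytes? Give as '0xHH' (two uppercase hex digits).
Answer: 0x18

Derivation:
After byte 1 (0x74): reg=0x14
After byte 2 (0xDC): reg=0x76
After byte 3 (0xA2): reg=0x22
After byte 4 (0x7A): reg=0x8F
After byte 5 (0xD0): reg=0x9A
After byte 6 (0xF3): reg=0x18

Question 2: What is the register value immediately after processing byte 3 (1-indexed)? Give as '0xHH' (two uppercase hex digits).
Answer: 0x22

Derivation:
After byte 1 (0x74): reg=0x14
After byte 2 (0xDC): reg=0x76
After byte 3 (0xA2): reg=0x22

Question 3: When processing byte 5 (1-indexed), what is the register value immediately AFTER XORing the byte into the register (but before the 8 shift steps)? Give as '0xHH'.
Register before byte 5: 0x8F
Byte 5: 0xD0
0x8F XOR 0xD0 = 0x5F

Answer: 0x5F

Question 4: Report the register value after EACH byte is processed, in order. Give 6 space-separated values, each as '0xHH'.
0x14 0x76 0x22 0x8F 0x9A 0x18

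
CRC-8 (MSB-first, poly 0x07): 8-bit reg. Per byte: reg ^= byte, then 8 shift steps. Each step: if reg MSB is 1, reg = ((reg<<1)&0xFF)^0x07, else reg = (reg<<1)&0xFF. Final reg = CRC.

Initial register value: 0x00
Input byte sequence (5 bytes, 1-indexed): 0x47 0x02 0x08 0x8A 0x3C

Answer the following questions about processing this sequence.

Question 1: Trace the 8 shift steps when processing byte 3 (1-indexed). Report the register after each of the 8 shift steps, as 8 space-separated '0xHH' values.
After byte 1 (0x47): reg=0xD2
After byte 2 (0x02): reg=0x3E
Register before byte 3: 0x3E
After XOR with byte 0x08: 0x36

Answer: 0x6C 0xD8 0xB7 0x69 0xD2 0xA3 0x41 0x82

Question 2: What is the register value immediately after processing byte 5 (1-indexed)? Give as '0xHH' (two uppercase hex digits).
After byte 1 (0x47): reg=0xD2
After byte 2 (0x02): reg=0x3E
After byte 3 (0x08): reg=0x82
After byte 4 (0x8A): reg=0x38
After byte 5 (0x3C): reg=0x1C

Answer: 0x1C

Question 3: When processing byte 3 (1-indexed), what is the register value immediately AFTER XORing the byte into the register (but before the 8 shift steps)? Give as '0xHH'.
Register before byte 3: 0x3E
Byte 3: 0x08
0x3E XOR 0x08 = 0x36

Answer: 0x36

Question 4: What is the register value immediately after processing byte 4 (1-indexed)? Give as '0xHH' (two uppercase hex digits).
After byte 1 (0x47): reg=0xD2
After byte 2 (0x02): reg=0x3E
After byte 3 (0x08): reg=0x82
After byte 4 (0x8A): reg=0x38

Answer: 0x38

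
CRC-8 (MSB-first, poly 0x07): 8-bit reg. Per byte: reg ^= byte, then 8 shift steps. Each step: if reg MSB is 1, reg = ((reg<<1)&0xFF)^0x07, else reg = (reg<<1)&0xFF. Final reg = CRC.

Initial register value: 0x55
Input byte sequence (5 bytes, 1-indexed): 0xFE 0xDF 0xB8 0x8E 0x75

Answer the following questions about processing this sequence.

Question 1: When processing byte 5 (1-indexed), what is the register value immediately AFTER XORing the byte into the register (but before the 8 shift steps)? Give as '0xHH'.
Answer: 0x2C

Derivation:
Register before byte 5: 0x59
Byte 5: 0x75
0x59 XOR 0x75 = 0x2C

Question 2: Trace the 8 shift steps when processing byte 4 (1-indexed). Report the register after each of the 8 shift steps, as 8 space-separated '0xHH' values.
After byte 1 (0xFE): reg=0x58
After byte 2 (0xDF): reg=0x9C
After byte 3 (0xB8): reg=0xFC
Register before byte 4: 0xFC
After XOR with byte 0x8E: 0x72

Answer: 0xE4 0xCF 0x99 0x35 0x6A 0xD4 0xAF 0x59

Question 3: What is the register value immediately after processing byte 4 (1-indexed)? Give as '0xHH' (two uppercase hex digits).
After byte 1 (0xFE): reg=0x58
After byte 2 (0xDF): reg=0x9C
After byte 3 (0xB8): reg=0xFC
After byte 4 (0x8E): reg=0x59

Answer: 0x59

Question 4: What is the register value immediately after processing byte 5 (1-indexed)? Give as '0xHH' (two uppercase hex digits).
Answer: 0xC4

Derivation:
After byte 1 (0xFE): reg=0x58
After byte 2 (0xDF): reg=0x9C
After byte 3 (0xB8): reg=0xFC
After byte 4 (0x8E): reg=0x59
After byte 5 (0x75): reg=0xC4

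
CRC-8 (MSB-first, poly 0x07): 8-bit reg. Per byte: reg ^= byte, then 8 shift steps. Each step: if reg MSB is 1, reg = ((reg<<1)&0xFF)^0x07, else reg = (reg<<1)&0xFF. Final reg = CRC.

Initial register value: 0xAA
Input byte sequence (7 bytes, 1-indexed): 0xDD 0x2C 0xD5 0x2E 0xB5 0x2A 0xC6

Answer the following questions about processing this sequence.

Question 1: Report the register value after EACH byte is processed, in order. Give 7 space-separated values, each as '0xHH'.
0x42 0x0D 0x06 0xD8 0x04 0xCA 0x24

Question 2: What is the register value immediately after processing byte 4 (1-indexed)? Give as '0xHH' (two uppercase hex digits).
After byte 1 (0xDD): reg=0x42
After byte 2 (0x2C): reg=0x0D
After byte 3 (0xD5): reg=0x06
After byte 4 (0x2E): reg=0xD8

Answer: 0xD8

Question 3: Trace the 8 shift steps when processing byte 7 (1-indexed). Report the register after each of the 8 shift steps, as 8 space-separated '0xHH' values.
Answer: 0x18 0x30 0x60 0xC0 0x87 0x09 0x12 0x24

Derivation:
After byte 1 (0xDD): reg=0x42
After byte 2 (0x2C): reg=0x0D
After byte 3 (0xD5): reg=0x06
After byte 4 (0x2E): reg=0xD8
After byte 5 (0xB5): reg=0x04
After byte 6 (0x2A): reg=0xCA
Register before byte 7: 0xCA
After XOR with byte 0xC6: 0x0C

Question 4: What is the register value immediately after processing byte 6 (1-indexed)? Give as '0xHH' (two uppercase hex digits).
After byte 1 (0xDD): reg=0x42
After byte 2 (0x2C): reg=0x0D
After byte 3 (0xD5): reg=0x06
After byte 4 (0x2E): reg=0xD8
After byte 5 (0xB5): reg=0x04
After byte 6 (0x2A): reg=0xCA

Answer: 0xCA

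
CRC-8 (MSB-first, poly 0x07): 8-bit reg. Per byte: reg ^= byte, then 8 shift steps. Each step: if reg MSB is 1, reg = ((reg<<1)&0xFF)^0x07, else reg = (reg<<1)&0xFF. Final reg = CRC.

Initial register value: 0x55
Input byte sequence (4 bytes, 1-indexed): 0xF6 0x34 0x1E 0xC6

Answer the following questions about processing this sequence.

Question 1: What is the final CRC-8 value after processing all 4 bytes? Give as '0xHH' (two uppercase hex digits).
Answer: 0x52

Derivation:
After byte 1 (0xF6): reg=0x60
After byte 2 (0x34): reg=0xAB
After byte 3 (0x1E): reg=0x02
After byte 4 (0xC6): reg=0x52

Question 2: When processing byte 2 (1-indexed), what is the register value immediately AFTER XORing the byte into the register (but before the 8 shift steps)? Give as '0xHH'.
Register before byte 2: 0x60
Byte 2: 0x34
0x60 XOR 0x34 = 0x54

Answer: 0x54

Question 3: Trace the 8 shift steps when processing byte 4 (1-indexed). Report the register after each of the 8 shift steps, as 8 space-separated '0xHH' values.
After byte 1 (0xF6): reg=0x60
After byte 2 (0x34): reg=0xAB
After byte 3 (0x1E): reg=0x02
Register before byte 4: 0x02
After XOR with byte 0xC6: 0xC4

Answer: 0x8F 0x19 0x32 0x64 0xC8 0x97 0x29 0x52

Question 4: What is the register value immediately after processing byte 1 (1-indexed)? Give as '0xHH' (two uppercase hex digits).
Answer: 0x60

Derivation:
After byte 1 (0xF6): reg=0x60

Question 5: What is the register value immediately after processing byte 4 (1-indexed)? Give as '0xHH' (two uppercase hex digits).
After byte 1 (0xF6): reg=0x60
After byte 2 (0x34): reg=0xAB
After byte 3 (0x1E): reg=0x02
After byte 4 (0xC6): reg=0x52

Answer: 0x52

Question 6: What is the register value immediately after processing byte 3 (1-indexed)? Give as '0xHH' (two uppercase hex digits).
After byte 1 (0xF6): reg=0x60
After byte 2 (0x34): reg=0xAB
After byte 3 (0x1E): reg=0x02

Answer: 0x02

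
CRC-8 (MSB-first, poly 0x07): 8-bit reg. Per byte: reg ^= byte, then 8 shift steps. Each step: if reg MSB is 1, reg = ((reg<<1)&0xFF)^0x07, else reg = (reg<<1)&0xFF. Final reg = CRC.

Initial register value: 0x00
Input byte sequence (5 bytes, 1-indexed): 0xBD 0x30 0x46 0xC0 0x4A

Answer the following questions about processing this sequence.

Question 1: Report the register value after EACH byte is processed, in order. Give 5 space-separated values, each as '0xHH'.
0x3A 0x36 0x57 0xEC 0x7B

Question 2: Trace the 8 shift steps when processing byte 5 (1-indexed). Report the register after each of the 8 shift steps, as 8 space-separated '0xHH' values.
After byte 1 (0xBD): reg=0x3A
After byte 2 (0x30): reg=0x36
After byte 3 (0x46): reg=0x57
After byte 4 (0xC0): reg=0xEC
Register before byte 5: 0xEC
After XOR with byte 0x4A: 0xA6

Answer: 0x4B 0x96 0x2B 0x56 0xAC 0x5F 0xBE 0x7B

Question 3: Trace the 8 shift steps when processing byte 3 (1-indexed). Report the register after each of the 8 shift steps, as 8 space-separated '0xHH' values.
Answer: 0xE0 0xC7 0x89 0x15 0x2A 0x54 0xA8 0x57

Derivation:
After byte 1 (0xBD): reg=0x3A
After byte 2 (0x30): reg=0x36
Register before byte 3: 0x36
After XOR with byte 0x46: 0x70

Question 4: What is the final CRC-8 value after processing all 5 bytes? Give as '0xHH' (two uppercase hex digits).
After byte 1 (0xBD): reg=0x3A
After byte 2 (0x30): reg=0x36
After byte 3 (0x46): reg=0x57
After byte 4 (0xC0): reg=0xEC
After byte 5 (0x4A): reg=0x7B

Answer: 0x7B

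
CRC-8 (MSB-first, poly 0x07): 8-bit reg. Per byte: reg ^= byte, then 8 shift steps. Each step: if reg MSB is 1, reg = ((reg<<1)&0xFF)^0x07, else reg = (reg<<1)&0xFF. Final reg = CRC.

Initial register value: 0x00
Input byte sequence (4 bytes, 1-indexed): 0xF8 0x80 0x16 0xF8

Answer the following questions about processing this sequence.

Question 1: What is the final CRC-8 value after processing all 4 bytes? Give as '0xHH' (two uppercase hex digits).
After byte 1 (0xF8): reg=0xE6
After byte 2 (0x80): reg=0x35
After byte 3 (0x16): reg=0xE9
After byte 4 (0xF8): reg=0x77

Answer: 0x77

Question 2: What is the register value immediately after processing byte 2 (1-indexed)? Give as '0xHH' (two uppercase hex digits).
After byte 1 (0xF8): reg=0xE6
After byte 2 (0x80): reg=0x35

Answer: 0x35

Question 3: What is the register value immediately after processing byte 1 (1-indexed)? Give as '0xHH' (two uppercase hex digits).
Answer: 0xE6

Derivation:
After byte 1 (0xF8): reg=0xE6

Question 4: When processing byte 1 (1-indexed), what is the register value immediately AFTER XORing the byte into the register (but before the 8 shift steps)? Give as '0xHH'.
Register before byte 1: 0x00
Byte 1: 0xF8
0x00 XOR 0xF8 = 0xF8

Answer: 0xF8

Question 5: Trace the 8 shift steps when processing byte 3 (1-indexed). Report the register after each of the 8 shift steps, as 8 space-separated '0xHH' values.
After byte 1 (0xF8): reg=0xE6
After byte 2 (0x80): reg=0x35
Register before byte 3: 0x35
After XOR with byte 0x16: 0x23

Answer: 0x46 0x8C 0x1F 0x3E 0x7C 0xF8 0xF7 0xE9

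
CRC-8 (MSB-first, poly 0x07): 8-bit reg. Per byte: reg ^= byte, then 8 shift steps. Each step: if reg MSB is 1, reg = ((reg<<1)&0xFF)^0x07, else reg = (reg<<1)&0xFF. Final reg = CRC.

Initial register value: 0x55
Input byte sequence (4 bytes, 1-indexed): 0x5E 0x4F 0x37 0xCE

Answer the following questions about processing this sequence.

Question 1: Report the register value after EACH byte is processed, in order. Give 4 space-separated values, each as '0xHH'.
0x31 0x7D 0xF1 0xBD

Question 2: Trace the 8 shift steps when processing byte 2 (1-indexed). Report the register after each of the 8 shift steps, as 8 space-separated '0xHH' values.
Answer: 0xFC 0xFF 0xF9 0xF5 0xED 0xDD 0xBD 0x7D

Derivation:
After byte 1 (0x5E): reg=0x31
Register before byte 2: 0x31
After XOR with byte 0x4F: 0x7E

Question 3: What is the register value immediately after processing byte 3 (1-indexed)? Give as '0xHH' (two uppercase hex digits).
Answer: 0xF1

Derivation:
After byte 1 (0x5E): reg=0x31
After byte 2 (0x4F): reg=0x7D
After byte 3 (0x37): reg=0xF1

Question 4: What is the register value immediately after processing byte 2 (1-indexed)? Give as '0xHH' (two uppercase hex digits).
Answer: 0x7D

Derivation:
After byte 1 (0x5E): reg=0x31
After byte 2 (0x4F): reg=0x7D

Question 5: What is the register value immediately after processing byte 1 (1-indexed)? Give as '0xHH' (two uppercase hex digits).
Answer: 0x31

Derivation:
After byte 1 (0x5E): reg=0x31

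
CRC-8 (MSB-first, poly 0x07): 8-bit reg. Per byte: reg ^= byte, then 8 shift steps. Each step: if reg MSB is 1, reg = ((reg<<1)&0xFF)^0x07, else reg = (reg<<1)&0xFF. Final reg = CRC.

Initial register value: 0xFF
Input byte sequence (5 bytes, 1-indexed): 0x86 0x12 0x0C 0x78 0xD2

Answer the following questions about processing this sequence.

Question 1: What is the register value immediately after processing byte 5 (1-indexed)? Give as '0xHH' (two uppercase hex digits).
After byte 1 (0x86): reg=0x68
After byte 2 (0x12): reg=0x61
After byte 3 (0x0C): reg=0x04
After byte 4 (0x78): reg=0x73
After byte 5 (0xD2): reg=0x6E

Answer: 0x6E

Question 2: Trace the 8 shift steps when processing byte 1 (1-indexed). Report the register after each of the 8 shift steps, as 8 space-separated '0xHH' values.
Answer: 0xF2 0xE3 0xC1 0x85 0x0D 0x1A 0x34 0x68

Derivation:
Register before byte 1: 0xFF
After XOR with byte 0x86: 0x79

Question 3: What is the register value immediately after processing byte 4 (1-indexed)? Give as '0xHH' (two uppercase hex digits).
Answer: 0x73

Derivation:
After byte 1 (0x86): reg=0x68
After byte 2 (0x12): reg=0x61
After byte 3 (0x0C): reg=0x04
After byte 4 (0x78): reg=0x73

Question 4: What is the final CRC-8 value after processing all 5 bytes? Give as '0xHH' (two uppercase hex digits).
Answer: 0x6E

Derivation:
After byte 1 (0x86): reg=0x68
After byte 2 (0x12): reg=0x61
After byte 3 (0x0C): reg=0x04
After byte 4 (0x78): reg=0x73
After byte 5 (0xD2): reg=0x6E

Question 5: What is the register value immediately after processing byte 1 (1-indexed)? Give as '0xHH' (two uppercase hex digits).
After byte 1 (0x86): reg=0x68

Answer: 0x68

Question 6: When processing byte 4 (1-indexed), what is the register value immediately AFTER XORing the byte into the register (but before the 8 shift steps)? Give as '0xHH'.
Register before byte 4: 0x04
Byte 4: 0x78
0x04 XOR 0x78 = 0x7C

Answer: 0x7C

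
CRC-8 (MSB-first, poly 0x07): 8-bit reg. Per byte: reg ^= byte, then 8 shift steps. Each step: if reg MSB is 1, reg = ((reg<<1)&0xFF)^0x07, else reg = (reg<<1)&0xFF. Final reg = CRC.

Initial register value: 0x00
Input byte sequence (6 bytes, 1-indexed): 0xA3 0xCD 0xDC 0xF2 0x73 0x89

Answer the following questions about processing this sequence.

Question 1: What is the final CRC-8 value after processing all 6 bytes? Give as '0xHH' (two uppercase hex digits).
Answer: 0xB3

Derivation:
After byte 1 (0xA3): reg=0x60
After byte 2 (0xCD): reg=0x4A
After byte 3 (0xDC): reg=0xEB
After byte 4 (0xF2): reg=0x4F
After byte 5 (0x73): reg=0xB4
After byte 6 (0x89): reg=0xB3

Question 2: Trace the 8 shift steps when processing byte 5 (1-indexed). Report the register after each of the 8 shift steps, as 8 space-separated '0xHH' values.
Answer: 0x78 0xF0 0xE7 0xC9 0x95 0x2D 0x5A 0xB4

Derivation:
After byte 1 (0xA3): reg=0x60
After byte 2 (0xCD): reg=0x4A
After byte 3 (0xDC): reg=0xEB
After byte 4 (0xF2): reg=0x4F
Register before byte 5: 0x4F
After XOR with byte 0x73: 0x3C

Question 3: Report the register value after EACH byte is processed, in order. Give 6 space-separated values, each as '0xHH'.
0x60 0x4A 0xEB 0x4F 0xB4 0xB3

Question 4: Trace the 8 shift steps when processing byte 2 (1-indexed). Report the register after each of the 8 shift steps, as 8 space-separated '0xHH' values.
After byte 1 (0xA3): reg=0x60
Register before byte 2: 0x60
After XOR with byte 0xCD: 0xAD

Answer: 0x5D 0xBA 0x73 0xE6 0xCB 0x91 0x25 0x4A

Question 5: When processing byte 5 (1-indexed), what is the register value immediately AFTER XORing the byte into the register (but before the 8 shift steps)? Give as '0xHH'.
Register before byte 5: 0x4F
Byte 5: 0x73
0x4F XOR 0x73 = 0x3C

Answer: 0x3C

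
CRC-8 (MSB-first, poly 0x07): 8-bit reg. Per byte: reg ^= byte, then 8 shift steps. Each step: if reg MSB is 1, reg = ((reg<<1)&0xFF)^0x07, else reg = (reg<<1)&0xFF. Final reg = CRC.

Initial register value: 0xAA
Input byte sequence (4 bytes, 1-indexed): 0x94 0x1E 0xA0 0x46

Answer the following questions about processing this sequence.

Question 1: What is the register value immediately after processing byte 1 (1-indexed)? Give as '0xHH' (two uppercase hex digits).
After byte 1 (0x94): reg=0xBA

Answer: 0xBA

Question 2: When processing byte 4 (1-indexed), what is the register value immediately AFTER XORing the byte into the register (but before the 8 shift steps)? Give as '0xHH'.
Answer: 0x63

Derivation:
Register before byte 4: 0x25
Byte 4: 0x46
0x25 XOR 0x46 = 0x63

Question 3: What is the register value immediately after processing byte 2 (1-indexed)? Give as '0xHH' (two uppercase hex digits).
Answer: 0x75

Derivation:
After byte 1 (0x94): reg=0xBA
After byte 2 (0x1E): reg=0x75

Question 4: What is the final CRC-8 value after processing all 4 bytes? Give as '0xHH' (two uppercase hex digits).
Answer: 0x2E

Derivation:
After byte 1 (0x94): reg=0xBA
After byte 2 (0x1E): reg=0x75
After byte 3 (0xA0): reg=0x25
After byte 4 (0x46): reg=0x2E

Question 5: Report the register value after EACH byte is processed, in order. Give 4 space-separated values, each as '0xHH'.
0xBA 0x75 0x25 0x2E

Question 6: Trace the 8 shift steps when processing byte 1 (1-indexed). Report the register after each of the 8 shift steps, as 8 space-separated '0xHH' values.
Answer: 0x7C 0xF8 0xF7 0xE9 0xD5 0xAD 0x5D 0xBA

Derivation:
Register before byte 1: 0xAA
After XOR with byte 0x94: 0x3E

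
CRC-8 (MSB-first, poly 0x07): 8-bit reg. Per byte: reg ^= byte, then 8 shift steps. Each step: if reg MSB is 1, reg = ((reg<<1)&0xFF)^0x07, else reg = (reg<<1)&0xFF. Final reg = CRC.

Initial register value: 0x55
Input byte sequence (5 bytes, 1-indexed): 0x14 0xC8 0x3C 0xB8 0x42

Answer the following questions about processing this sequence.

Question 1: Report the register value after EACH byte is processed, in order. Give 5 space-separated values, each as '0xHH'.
0xC0 0x38 0x1C 0x75 0x85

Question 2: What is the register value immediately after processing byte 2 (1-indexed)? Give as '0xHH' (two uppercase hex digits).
Answer: 0x38

Derivation:
After byte 1 (0x14): reg=0xC0
After byte 2 (0xC8): reg=0x38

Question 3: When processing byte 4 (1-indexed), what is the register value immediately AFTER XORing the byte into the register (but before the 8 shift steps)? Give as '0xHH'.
Register before byte 4: 0x1C
Byte 4: 0xB8
0x1C XOR 0xB8 = 0xA4

Answer: 0xA4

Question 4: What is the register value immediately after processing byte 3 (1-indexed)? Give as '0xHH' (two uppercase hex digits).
After byte 1 (0x14): reg=0xC0
After byte 2 (0xC8): reg=0x38
After byte 3 (0x3C): reg=0x1C

Answer: 0x1C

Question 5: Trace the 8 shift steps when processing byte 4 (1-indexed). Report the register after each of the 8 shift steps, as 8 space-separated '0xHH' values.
After byte 1 (0x14): reg=0xC0
After byte 2 (0xC8): reg=0x38
After byte 3 (0x3C): reg=0x1C
Register before byte 4: 0x1C
After XOR with byte 0xB8: 0xA4

Answer: 0x4F 0x9E 0x3B 0x76 0xEC 0xDF 0xB9 0x75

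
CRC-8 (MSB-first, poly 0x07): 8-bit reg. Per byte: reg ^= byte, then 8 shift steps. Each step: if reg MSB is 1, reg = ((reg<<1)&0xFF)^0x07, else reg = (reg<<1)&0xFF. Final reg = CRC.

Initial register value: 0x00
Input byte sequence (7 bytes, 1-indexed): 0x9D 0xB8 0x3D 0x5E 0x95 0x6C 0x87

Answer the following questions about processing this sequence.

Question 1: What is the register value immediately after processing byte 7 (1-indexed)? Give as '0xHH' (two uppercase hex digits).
After byte 1 (0x9D): reg=0xDA
After byte 2 (0xB8): reg=0x29
After byte 3 (0x3D): reg=0x6C
After byte 4 (0x5E): reg=0x9E
After byte 5 (0x95): reg=0x31
After byte 6 (0x6C): reg=0x94
After byte 7 (0x87): reg=0x79

Answer: 0x79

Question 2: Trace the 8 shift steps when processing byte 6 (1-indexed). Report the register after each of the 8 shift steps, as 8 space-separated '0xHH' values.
Answer: 0xBA 0x73 0xE6 0xCB 0x91 0x25 0x4A 0x94

Derivation:
After byte 1 (0x9D): reg=0xDA
After byte 2 (0xB8): reg=0x29
After byte 3 (0x3D): reg=0x6C
After byte 4 (0x5E): reg=0x9E
After byte 5 (0x95): reg=0x31
Register before byte 6: 0x31
After XOR with byte 0x6C: 0x5D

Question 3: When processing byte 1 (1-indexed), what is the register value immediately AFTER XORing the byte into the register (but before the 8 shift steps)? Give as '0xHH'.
Register before byte 1: 0x00
Byte 1: 0x9D
0x00 XOR 0x9D = 0x9D

Answer: 0x9D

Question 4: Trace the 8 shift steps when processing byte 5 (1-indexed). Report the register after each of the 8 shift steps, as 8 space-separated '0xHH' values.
Answer: 0x16 0x2C 0x58 0xB0 0x67 0xCE 0x9B 0x31

Derivation:
After byte 1 (0x9D): reg=0xDA
After byte 2 (0xB8): reg=0x29
After byte 3 (0x3D): reg=0x6C
After byte 4 (0x5E): reg=0x9E
Register before byte 5: 0x9E
After XOR with byte 0x95: 0x0B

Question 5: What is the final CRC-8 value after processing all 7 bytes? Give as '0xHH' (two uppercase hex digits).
After byte 1 (0x9D): reg=0xDA
After byte 2 (0xB8): reg=0x29
After byte 3 (0x3D): reg=0x6C
After byte 4 (0x5E): reg=0x9E
After byte 5 (0x95): reg=0x31
After byte 6 (0x6C): reg=0x94
After byte 7 (0x87): reg=0x79

Answer: 0x79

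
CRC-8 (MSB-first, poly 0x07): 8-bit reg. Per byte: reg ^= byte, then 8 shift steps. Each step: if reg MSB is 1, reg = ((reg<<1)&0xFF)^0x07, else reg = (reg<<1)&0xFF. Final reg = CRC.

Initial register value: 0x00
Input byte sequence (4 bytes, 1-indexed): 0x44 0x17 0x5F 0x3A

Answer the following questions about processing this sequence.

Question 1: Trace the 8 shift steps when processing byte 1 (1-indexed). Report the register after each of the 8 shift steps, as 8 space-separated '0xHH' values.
Register before byte 1: 0x00
After XOR with byte 0x44: 0x44

Answer: 0x88 0x17 0x2E 0x5C 0xB8 0x77 0xEE 0xDB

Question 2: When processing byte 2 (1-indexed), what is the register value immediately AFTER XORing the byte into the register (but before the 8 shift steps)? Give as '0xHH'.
Register before byte 2: 0xDB
Byte 2: 0x17
0xDB XOR 0x17 = 0xCC

Answer: 0xCC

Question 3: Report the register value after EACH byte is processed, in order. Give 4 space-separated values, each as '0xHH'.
0xDB 0x6A 0x8B 0x1E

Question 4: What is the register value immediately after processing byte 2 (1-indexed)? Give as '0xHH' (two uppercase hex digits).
Answer: 0x6A

Derivation:
After byte 1 (0x44): reg=0xDB
After byte 2 (0x17): reg=0x6A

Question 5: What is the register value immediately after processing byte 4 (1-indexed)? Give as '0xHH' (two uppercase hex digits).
Answer: 0x1E

Derivation:
After byte 1 (0x44): reg=0xDB
After byte 2 (0x17): reg=0x6A
After byte 3 (0x5F): reg=0x8B
After byte 4 (0x3A): reg=0x1E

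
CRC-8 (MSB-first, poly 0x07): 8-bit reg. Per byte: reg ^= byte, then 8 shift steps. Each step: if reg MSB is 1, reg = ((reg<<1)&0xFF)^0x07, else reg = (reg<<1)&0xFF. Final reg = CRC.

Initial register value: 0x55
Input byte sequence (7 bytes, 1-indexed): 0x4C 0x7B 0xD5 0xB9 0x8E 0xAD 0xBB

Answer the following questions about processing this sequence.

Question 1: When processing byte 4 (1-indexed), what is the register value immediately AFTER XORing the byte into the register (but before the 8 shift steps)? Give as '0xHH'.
Register before byte 4: 0x88
Byte 4: 0xB9
0x88 XOR 0xB9 = 0x31

Answer: 0x31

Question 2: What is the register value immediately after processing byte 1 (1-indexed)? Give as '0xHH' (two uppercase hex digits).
After byte 1 (0x4C): reg=0x4F

Answer: 0x4F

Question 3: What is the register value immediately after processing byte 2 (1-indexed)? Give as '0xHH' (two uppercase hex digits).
Answer: 0x8C

Derivation:
After byte 1 (0x4C): reg=0x4F
After byte 2 (0x7B): reg=0x8C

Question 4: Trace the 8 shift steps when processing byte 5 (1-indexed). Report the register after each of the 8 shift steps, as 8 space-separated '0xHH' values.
Answer: 0x32 0x64 0xC8 0x97 0x29 0x52 0xA4 0x4F

Derivation:
After byte 1 (0x4C): reg=0x4F
After byte 2 (0x7B): reg=0x8C
After byte 3 (0xD5): reg=0x88
After byte 4 (0xB9): reg=0x97
Register before byte 5: 0x97
After XOR with byte 0x8E: 0x19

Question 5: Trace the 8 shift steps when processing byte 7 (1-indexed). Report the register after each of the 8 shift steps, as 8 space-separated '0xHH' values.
Answer: 0x36 0x6C 0xD8 0xB7 0x69 0xD2 0xA3 0x41

Derivation:
After byte 1 (0x4C): reg=0x4F
After byte 2 (0x7B): reg=0x8C
After byte 3 (0xD5): reg=0x88
After byte 4 (0xB9): reg=0x97
After byte 5 (0x8E): reg=0x4F
After byte 6 (0xAD): reg=0xA0
Register before byte 7: 0xA0
After XOR with byte 0xBB: 0x1B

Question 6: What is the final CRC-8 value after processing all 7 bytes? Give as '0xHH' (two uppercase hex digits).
After byte 1 (0x4C): reg=0x4F
After byte 2 (0x7B): reg=0x8C
After byte 3 (0xD5): reg=0x88
After byte 4 (0xB9): reg=0x97
After byte 5 (0x8E): reg=0x4F
After byte 6 (0xAD): reg=0xA0
After byte 7 (0xBB): reg=0x41

Answer: 0x41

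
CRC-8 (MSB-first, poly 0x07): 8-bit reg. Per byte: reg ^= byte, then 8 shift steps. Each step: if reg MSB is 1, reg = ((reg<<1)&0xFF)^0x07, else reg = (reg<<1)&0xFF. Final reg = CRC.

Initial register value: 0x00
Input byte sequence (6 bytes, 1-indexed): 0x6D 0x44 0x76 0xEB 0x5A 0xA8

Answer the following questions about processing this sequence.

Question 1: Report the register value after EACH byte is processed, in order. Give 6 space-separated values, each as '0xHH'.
0x04 0xC7 0x1E 0xC5 0xD4 0x73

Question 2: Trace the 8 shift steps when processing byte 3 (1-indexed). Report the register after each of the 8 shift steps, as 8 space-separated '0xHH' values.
Answer: 0x65 0xCA 0x93 0x21 0x42 0x84 0x0F 0x1E

Derivation:
After byte 1 (0x6D): reg=0x04
After byte 2 (0x44): reg=0xC7
Register before byte 3: 0xC7
After XOR with byte 0x76: 0xB1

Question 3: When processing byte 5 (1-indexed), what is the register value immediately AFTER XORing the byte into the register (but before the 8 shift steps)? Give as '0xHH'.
Answer: 0x9F

Derivation:
Register before byte 5: 0xC5
Byte 5: 0x5A
0xC5 XOR 0x5A = 0x9F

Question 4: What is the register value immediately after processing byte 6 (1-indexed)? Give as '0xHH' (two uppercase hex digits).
After byte 1 (0x6D): reg=0x04
After byte 2 (0x44): reg=0xC7
After byte 3 (0x76): reg=0x1E
After byte 4 (0xEB): reg=0xC5
After byte 5 (0x5A): reg=0xD4
After byte 6 (0xA8): reg=0x73

Answer: 0x73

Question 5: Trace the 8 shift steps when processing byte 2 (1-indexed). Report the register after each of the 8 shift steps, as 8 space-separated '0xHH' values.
After byte 1 (0x6D): reg=0x04
Register before byte 2: 0x04
After XOR with byte 0x44: 0x40

Answer: 0x80 0x07 0x0E 0x1C 0x38 0x70 0xE0 0xC7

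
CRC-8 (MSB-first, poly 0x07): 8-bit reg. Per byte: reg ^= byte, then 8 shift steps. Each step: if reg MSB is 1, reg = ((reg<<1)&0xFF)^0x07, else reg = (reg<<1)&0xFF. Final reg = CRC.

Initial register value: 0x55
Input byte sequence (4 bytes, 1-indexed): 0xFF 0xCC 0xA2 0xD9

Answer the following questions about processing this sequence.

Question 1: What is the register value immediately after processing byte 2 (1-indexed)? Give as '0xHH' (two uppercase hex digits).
Answer: 0xF0

Derivation:
After byte 1 (0xFF): reg=0x5F
After byte 2 (0xCC): reg=0xF0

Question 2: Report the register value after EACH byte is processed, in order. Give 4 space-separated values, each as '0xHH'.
0x5F 0xF0 0xB9 0x27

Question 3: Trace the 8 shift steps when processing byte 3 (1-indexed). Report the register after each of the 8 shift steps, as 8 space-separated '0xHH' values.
After byte 1 (0xFF): reg=0x5F
After byte 2 (0xCC): reg=0xF0
Register before byte 3: 0xF0
After XOR with byte 0xA2: 0x52

Answer: 0xA4 0x4F 0x9E 0x3B 0x76 0xEC 0xDF 0xB9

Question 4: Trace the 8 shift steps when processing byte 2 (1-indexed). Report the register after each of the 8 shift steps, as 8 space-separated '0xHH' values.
Answer: 0x21 0x42 0x84 0x0F 0x1E 0x3C 0x78 0xF0

Derivation:
After byte 1 (0xFF): reg=0x5F
Register before byte 2: 0x5F
After XOR with byte 0xCC: 0x93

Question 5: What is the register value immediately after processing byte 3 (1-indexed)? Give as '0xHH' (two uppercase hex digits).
Answer: 0xB9

Derivation:
After byte 1 (0xFF): reg=0x5F
After byte 2 (0xCC): reg=0xF0
After byte 3 (0xA2): reg=0xB9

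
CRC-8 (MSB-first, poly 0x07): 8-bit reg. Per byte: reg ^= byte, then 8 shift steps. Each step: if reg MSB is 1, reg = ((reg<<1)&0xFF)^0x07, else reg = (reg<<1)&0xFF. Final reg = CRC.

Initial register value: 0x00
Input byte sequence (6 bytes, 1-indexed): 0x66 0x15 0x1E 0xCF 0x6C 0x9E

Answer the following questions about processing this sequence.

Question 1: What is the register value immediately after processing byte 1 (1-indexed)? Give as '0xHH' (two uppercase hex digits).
After byte 1 (0x66): reg=0x35

Answer: 0x35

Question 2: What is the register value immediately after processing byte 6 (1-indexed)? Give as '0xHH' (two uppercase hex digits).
After byte 1 (0x66): reg=0x35
After byte 2 (0x15): reg=0xE0
After byte 3 (0x1E): reg=0xF4
After byte 4 (0xCF): reg=0xA1
After byte 5 (0x6C): reg=0x6D
After byte 6 (0x9E): reg=0xD7

Answer: 0xD7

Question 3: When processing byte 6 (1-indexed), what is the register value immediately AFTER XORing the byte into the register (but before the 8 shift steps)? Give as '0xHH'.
Answer: 0xF3

Derivation:
Register before byte 6: 0x6D
Byte 6: 0x9E
0x6D XOR 0x9E = 0xF3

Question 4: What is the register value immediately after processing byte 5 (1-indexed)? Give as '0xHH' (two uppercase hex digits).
Answer: 0x6D

Derivation:
After byte 1 (0x66): reg=0x35
After byte 2 (0x15): reg=0xE0
After byte 3 (0x1E): reg=0xF4
After byte 4 (0xCF): reg=0xA1
After byte 5 (0x6C): reg=0x6D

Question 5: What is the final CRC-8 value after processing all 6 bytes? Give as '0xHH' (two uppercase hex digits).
Answer: 0xD7

Derivation:
After byte 1 (0x66): reg=0x35
After byte 2 (0x15): reg=0xE0
After byte 3 (0x1E): reg=0xF4
After byte 4 (0xCF): reg=0xA1
After byte 5 (0x6C): reg=0x6D
After byte 6 (0x9E): reg=0xD7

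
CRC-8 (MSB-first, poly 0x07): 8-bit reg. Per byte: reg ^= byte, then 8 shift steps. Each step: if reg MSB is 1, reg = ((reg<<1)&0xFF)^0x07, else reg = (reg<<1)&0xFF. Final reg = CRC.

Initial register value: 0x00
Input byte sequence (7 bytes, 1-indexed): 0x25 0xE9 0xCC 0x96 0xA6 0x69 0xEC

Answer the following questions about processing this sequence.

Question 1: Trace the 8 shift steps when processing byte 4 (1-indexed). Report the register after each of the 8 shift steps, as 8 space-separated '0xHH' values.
Answer: 0x05 0x0A 0x14 0x28 0x50 0xA0 0x47 0x8E

Derivation:
After byte 1 (0x25): reg=0xFB
After byte 2 (0xE9): reg=0x7E
After byte 3 (0xCC): reg=0x17
Register before byte 4: 0x17
After XOR with byte 0x96: 0x81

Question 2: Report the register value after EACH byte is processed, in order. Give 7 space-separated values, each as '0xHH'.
0xFB 0x7E 0x17 0x8E 0xD8 0x1E 0xD0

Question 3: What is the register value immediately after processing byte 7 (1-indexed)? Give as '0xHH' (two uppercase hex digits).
After byte 1 (0x25): reg=0xFB
After byte 2 (0xE9): reg=0x7E
After byte 3 (0xCC): reg=0x17
After byte 4 (0x96): reg=0x8E
After byte 5 (0xA6): reg=0xD8
After byte 6 (0x69): reg=0x1E
After byte 7 (0xEC): reg=0xD0

Answer: 0xD0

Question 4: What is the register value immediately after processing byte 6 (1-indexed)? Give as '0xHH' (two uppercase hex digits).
After byte 1 (0x25): reg=0xFB
After byte 2 (0xE9): reg=0x7E
After byte 3 (0xCC): reg=0x17
After byte 4 (0x96): reg=0x8E
After byte 5 (0xA6): reg=0xD8
After byte 6 (0x69): reg=0x1E

Answer: 0x1E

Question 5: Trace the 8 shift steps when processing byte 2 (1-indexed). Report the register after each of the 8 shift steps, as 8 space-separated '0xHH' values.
Answer: 0x24 0x48 0x90 0x27 0x4E 0x9C 0x3F 0x7E

Derivation:
After byte 1 (0x25): reg=0xFB
Register before byte 2: 0xFB
After XOR with byte 0xE9: 0x12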